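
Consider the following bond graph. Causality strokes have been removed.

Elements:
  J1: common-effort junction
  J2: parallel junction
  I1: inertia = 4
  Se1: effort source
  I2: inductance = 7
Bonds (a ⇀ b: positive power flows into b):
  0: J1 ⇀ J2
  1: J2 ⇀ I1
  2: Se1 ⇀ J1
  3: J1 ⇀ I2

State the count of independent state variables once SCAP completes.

2  (I1, I2 all integral)

bond 2 |J1  (source Se1 imposes e)
bond 0 |J2  (J1: bond 2 brought effort, rest push out)
bond 3 |I2  (0-jn J1 has e-setter on 2)
bond 1 |I1  (J2 effort already set via bond 0)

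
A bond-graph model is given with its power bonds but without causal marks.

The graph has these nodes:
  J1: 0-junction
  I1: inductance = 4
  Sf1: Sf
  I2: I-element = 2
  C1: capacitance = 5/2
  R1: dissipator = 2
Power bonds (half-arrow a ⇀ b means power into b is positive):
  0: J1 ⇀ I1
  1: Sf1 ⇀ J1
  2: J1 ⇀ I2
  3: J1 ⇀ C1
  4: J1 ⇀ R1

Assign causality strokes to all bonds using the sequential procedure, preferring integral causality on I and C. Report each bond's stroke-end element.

#1 stroke→Sf1  (Sf1 fixes flow; stroke at Sf1)
#0 stroke→I1  (I1: I, integral causality)
#2 stroke→I2  (I2 integral (f out))
#3 stroke→J1  (C1 integral (e out))
#4 stroke→R1  (common-e at J1 fixed by 3)

#0 →I1
#1 →Sf1
#2 →I2
#3 →J1
#4 →R1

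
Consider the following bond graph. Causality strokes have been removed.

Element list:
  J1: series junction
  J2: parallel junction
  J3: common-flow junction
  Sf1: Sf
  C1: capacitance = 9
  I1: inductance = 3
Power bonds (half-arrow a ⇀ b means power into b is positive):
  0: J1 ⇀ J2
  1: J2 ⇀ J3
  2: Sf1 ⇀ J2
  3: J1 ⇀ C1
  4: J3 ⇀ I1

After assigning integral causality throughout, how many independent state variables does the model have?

bond 2 stroke→Sf1  (Sf1 fixes flow; stroke at Sf1)
bond 3 stroke→J1  (prefer integral on C1)
bond 0 stroke→J2  (J1 needs exactly one f-in)
bond 1 stroke→J3  (common-e at J2 fixed by 0)
bond 4 stroke→I1  (J3 needs exactly one f-in)

2  (C1, I1 all integral)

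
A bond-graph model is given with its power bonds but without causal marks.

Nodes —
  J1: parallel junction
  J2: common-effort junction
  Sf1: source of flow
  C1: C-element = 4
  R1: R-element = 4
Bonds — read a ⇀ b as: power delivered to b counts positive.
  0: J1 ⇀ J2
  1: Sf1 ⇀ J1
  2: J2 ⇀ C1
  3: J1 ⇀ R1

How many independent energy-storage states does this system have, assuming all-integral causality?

bond 1 stroke at Sf1  (source Sf1 imposes f)
bond 2 stroke at J2  (C1 integral (e out))
bond 0 stroke at J1  (0-jn J2 has e-setter on 2)
bond 3 stroke at R1  (0-jn J1 has e-setter on 0)

1  (C1 all integral)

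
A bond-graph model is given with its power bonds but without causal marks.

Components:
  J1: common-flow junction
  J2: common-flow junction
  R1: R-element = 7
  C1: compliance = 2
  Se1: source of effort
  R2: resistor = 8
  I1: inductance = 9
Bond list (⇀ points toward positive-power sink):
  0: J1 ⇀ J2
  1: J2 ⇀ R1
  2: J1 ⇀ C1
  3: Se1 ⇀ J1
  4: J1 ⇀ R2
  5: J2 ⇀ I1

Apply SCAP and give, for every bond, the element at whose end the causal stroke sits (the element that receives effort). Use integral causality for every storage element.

b3 stroke→J1  (Se1 fixes effort; stroke away)
b2 stroke→J1  (C1 outputs effort q/C1)
b5 stroke→I1  (I1 outputs flow p/I1)
b0 stroke→J2  (J2: bond 5 brought flow, rest push out)
b1 stroke→J2  (J2: bond 5 brought flow, rest push out)
b4 stroke→J1  (common-f at J1 fixed by 0)

β0 stroke→J2
β1 stroke→J2
β2 stroke→J1
β3 stroke→J1
β4 stroke→J1
β5 stroke→I1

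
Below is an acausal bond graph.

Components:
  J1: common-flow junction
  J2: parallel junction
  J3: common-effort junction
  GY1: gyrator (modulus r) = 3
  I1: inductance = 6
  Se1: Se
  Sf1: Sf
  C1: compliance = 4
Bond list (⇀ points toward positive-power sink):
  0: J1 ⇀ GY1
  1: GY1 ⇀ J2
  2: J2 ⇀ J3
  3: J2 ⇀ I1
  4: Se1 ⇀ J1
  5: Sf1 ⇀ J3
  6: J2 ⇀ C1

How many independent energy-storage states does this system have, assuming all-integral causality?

2  (C1, I1 all integral)

b4 stroke→J1  (Se1 fixes effort; stroke away)
b5 stroke→Sf1  (source Sf1 imposes f)
b0 stroke→GY1  (closing 1-jn rule on J1)
b2 stroke→J3  (only one effort-in slot at J3)
b1 stroke→GY1  (GY GY1: same side as bond 0)
b3 stroke→I1  (I1 integral (f out))
b6 stroke→J2  (J2: last free bond brings effort in)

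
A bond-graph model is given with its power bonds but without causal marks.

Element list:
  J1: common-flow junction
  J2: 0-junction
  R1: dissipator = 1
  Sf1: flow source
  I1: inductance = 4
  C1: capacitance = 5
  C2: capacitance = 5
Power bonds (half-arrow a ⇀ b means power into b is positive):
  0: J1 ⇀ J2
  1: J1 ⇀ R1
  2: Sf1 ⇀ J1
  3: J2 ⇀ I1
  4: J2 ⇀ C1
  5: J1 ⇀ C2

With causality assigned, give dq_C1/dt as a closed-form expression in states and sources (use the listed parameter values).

dq_C1/dt = F_Sf1 - p_I1/4

bond 2 →Sf1  (Sf1 fixes flow; stroke at Sf1)
bond 0 →J1  (common-f at J1 fixed by 2)
bond 1 →J1  (J1 flow already set via bond 2)
bond 5 →J1  (J1 flow already set via bond 2)
bond 3 →I1  (I1 outputs flow p/I1)
bond 4 →J2  (only one effort-in slot at J2)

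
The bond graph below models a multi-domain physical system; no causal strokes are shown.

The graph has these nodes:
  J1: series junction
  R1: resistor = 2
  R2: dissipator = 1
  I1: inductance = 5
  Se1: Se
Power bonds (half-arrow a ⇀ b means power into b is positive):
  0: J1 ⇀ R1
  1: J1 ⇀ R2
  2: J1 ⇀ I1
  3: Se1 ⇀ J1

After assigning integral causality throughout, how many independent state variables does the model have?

b3 stroke at J1  (Se1 (Se) sets effort on bond)
b2 stroke at I1  (I1 integral (f out))
b0 stroke at J1  (J1 flow already set via bond 2)
b1 stroke at J1  (1-jn J1 has f-setter on 2)

1  (I1 all integral)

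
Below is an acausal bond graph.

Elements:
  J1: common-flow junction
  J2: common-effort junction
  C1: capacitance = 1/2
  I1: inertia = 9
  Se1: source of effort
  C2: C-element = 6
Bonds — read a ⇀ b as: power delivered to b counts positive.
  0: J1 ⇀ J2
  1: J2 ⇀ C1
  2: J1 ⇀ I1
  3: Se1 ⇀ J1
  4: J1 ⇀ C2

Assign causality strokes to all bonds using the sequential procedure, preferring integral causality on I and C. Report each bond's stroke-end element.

β0 |J1
β1 |J2
β2 |I1
β3 |J1
β4 |J1

#3 |J1  (source Se1 imposes e)
#1 |J2  (prefer integral on C1)
#0 |J1  (J2: bond 1 brought effort, rest push out)
#2 |I1  (prefer integral on I1)
#4 |J1  (1-jn J1 has f-setter on 2)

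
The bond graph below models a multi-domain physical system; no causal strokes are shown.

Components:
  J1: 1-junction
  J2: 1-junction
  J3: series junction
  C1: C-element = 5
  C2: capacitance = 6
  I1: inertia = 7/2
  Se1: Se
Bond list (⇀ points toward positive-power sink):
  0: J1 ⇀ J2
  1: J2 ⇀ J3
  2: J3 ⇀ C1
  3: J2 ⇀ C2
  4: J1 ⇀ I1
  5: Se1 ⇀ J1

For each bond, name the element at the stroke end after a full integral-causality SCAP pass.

bond 5 stroke→J1  (Se1: effort source, stroke at far end)
bond 2 stroke→J3  (C1 integral (e out))
bond 1 stroke→J2  (J3: last free bond brings flow in)
bond 3 stroke→J2  (prefer integral on C2)
bond 0 stroke→J1  (closing 1-jn rule on J2)
bond 4 stroke→I1  (J1 needs exactly one f-in)

b0 stroke→J1
b1 stroke→J2
b2 stroke→J3
b3 stroke→J2
b4 stroke→I1
b5 stroke→J1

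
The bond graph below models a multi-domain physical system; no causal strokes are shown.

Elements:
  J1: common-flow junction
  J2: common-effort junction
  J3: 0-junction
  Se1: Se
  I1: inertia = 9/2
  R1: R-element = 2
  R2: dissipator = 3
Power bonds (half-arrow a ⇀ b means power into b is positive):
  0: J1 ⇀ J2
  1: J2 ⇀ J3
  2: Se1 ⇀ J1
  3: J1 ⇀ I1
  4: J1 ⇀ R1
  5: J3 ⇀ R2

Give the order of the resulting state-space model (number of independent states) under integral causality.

β2 |J1  (Se1 fixes effort; stroke away)
β3 |I1  (I1 outputs flow p/I1)
β0 |J1  (common-f at J1 fixed by 3)
β4 |J1  (J1: bond 3 brought flow, rest push out)
β1 |J2  (only one effort-in slot at J2)
β5 |J3  (only one effort-in slot at J3)

1  (I1 all integral)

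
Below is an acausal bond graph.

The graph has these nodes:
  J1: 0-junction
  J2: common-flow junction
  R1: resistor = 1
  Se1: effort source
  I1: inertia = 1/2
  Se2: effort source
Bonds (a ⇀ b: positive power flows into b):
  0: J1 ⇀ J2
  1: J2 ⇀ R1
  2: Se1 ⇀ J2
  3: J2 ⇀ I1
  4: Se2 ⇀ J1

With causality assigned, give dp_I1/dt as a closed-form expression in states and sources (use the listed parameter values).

dp_I1/dt = E_Se1 + E_Se2 - 2*p_I1

#2 stroke→J2  (source Se1 imposes e)
#4 stroke→J1  (Se2 fixes effort; stroke away)
#0 stroke→J2  (J1 effort already set via bond 4)
#3 stroke→I1  (prefer integral on I1)
#1 stroke→J2  (common-f at J2 fixed by 3)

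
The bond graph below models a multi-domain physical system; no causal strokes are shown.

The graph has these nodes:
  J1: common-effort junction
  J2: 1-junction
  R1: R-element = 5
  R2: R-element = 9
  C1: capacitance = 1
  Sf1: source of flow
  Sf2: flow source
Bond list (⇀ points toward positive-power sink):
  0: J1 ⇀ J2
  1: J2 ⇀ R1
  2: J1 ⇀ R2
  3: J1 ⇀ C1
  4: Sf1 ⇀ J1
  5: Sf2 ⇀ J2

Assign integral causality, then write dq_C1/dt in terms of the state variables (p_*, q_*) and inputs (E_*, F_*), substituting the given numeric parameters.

dq_C1/dt = F_Sf1 - F_Sf2 - q_C1/9

#4 |Sf1  (Sf1: flow source, stroke at near end)
#5 |Sf2  (Sf2: flow source, stroke at near end)
#0 |J2  (common-f at J2 fixed by 5)
#1 |J2  (1-jn J2 has f-setter on 5)
#3 |J1  (C1 outputs effort q/C1)
#2 |R2  (0-jn J1 has e-setter on 3)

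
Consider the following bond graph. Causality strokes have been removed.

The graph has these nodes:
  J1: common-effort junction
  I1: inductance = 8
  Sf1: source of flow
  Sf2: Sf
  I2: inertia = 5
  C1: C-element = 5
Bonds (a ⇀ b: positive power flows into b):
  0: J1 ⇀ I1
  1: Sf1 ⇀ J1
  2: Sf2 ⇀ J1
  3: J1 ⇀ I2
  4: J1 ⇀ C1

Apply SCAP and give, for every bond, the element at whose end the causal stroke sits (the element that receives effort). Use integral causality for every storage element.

#1 stroke→Sf1  (source Sf1 imposes f)
#2 stroke→Sf2  (source Sf2 imposes f)
#0 stroke→I1  (I1 outputs flow p/I1)
#3 stroke→I2  (I2: I, integral causality)
#4 stroke→J1  (only one effort-in slot at J1)

b0 stroke→I1
b1 stroke→Sf1
b2 stroke→Sf2
b3 stroke→I2
b4 stroke→J1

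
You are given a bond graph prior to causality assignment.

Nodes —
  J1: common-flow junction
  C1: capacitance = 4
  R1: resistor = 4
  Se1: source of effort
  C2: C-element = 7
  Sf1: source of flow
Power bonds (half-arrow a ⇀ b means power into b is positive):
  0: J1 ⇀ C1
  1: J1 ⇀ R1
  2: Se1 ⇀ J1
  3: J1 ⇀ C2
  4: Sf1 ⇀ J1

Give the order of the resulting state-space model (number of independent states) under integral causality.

2  (C1, C2 all integral)

β2 stroke→J1  (source Se1 imposes e)
β4 stroke→Sf1  (Sf1: flow source, stroke at near end)
β0 stroke→J1  (common-f at J1 fixed by 4)
β1 stroke→J1  (J1: bond 4 brought flow, rest push out)
β3 stroke→J1  (1-jn J1 has f-setter on 4)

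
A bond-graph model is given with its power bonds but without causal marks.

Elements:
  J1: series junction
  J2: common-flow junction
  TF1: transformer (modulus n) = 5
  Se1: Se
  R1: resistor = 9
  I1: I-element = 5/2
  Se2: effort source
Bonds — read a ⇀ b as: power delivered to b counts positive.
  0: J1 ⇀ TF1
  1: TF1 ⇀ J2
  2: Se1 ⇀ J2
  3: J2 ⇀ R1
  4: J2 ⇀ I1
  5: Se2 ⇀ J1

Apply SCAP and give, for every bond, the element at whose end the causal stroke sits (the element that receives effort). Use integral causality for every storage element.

bond 0 stroke→TF1
bond 1 stroke→J2
bond 2 stroke→J2
bond 3 stroke→J2
bond 4 stroke→I1
bond 5 stroke→J1

β2 stroke at J2  (Se1: effort source, stroke at far end)
β5 stroke at J1  (Se2 fixes effort; stroke away)
β0 stroke at TF1  (only one flow-in slot at J1)
β1 stroke at J2  (TF1: transformer flips bond 0)
β4 stroke at I1  (I1 outputs flow p/I1)
β3 stroke at J2  (1-jn J2 has f-setter on 4)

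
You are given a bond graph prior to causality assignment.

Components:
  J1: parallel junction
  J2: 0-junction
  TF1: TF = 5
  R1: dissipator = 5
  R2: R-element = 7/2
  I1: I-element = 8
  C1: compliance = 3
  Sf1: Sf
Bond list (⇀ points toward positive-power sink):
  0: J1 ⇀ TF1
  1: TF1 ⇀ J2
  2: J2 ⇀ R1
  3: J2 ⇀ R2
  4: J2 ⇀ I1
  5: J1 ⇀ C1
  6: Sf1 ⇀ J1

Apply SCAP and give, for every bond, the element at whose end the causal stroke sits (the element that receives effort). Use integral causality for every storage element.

#6 →Sf1  (Sf1: flow source, stroke at near end)
#4 →I1  (prefer integral on I1)
#5 →J1  (C1: C, integral causality)
#0 →TF1  (common-e at J1 fixed by 5)
#1 →J2  (TF1 one-in-one-out from 0)
#2 →R1  (J2 effort already set via bond 1)
#3 →R2  (0-jn J2 has e-setter on 1)

β0 stroke→TF1
β1 stroke→J2
β2 stroke→R1
β3 stroke→R2
β4 stroke→I1
β5 stroke→J1
β6 stroke→Sf1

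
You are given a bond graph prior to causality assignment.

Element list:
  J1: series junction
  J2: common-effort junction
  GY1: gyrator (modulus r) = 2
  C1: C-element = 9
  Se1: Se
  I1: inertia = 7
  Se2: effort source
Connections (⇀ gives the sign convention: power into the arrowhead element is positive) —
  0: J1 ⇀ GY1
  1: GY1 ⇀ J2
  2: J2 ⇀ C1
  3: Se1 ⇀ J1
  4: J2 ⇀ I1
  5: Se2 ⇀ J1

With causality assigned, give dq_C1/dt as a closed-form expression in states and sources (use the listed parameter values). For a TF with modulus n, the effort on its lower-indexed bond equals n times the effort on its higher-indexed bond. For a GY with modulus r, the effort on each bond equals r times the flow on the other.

bond 3 stroke at J1  (Se1: effort source, stroke at far end)
bond 5 stroke at J1  (source Se2 imposes e)
bond 0 stroke at GY1  (J1 needs exactly one f-in)
bond 1 stroke at GY1  (GY1 both-in/both-out from 0)
bond 2 stroke at J2  (C1 outputs effort q/C1)
bond 4 stroke at I1  (J2 effort already set via bond 2)

dq_C1/dt = E_Se1/2 + E_Se2/2 - p_I1/7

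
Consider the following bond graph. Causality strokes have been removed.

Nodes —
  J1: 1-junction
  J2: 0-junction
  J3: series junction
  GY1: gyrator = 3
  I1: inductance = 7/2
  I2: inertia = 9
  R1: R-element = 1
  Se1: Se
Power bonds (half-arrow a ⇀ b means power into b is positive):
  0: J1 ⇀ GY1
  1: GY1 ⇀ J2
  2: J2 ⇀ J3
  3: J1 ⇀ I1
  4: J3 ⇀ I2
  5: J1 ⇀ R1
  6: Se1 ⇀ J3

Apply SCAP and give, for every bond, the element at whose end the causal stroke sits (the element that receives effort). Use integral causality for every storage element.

b0 stroke at J1
b1 stroke at J2
b2 stroke at J3
b3 stroke at I1
b4 stroke at I2
b5 stroke at J1
b6 stroke at J3

β6 →J3  (Se1 (Se) sets effort on bond)
β3 →I1  (I1 integral (f out))
β0 →J1  (common-f at J1 fixed by 3)
β5 →J1  (common-f at J1 fixed by 3)
β1 →J2  (through GY1, causality inverts; strokes same side of GY1)
β2 →J3  (common-e at J2 fixed by 1)
β4 →I2  (J3: last free bond brings flow in)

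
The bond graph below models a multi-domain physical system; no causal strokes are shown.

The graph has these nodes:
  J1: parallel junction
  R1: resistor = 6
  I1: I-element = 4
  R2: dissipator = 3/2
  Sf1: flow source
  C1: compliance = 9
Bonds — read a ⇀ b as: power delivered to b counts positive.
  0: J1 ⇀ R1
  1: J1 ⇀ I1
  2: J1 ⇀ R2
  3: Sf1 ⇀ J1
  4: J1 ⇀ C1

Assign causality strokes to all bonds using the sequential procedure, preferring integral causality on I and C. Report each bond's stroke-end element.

b3 stroke at Sf1  (Sf1 (Sf) sets flow on bond)
b1 stroke at I1  (I1 integral (f out))
b4 stroke at J1  (C1 outputs effort q/C1)
b0 stroke at R1  (J1: bond 4 brought effort, rest push out)
b2 stroke at R2  (common-e at J1 fixed by 4)

#0 →R1
#1 →I1
#2 →R2
#3 →Sf1
#4 →J1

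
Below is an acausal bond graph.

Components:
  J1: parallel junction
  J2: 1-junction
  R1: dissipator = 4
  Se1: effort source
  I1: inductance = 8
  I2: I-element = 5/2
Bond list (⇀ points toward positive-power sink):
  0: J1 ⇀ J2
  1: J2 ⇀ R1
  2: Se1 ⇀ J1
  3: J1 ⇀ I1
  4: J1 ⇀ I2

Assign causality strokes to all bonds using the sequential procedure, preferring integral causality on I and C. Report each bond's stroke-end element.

b2 →J1  (Se1 (Se) sets effort on bond)
b0 →J2  (0-jn J1 has e-setter on 2)
b3 →I1  (J1: bond 2 brought effort, rest push out)
b4 →I2  (J1 effort already set via bond 2)
b1 →R1  (J2: last free bond brings flow in)

b0 stroke at J2
b1 stroke at R1
b2 stroke at J1
b3 stroke at I1
b4 stroke at I2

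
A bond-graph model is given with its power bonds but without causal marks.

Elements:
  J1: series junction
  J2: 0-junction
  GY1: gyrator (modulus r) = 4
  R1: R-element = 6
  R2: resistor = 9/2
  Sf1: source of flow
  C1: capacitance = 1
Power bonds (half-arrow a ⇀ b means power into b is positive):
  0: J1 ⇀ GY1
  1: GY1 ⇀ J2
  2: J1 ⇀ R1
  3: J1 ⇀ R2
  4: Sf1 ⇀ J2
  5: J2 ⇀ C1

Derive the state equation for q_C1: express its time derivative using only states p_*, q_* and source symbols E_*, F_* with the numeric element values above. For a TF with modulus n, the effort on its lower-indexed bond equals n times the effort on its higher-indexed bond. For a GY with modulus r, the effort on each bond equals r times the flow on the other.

dq_C1/dt = F_Sf1 - 21*q_C1/32

β4 stroke→Sf1  (Sf1: flow source, stroke at near end)
β5 stroke→J2  (C1 outputs effort q/C1)
β1 stroke→GY1  (common-e at J2 fixed by 5)
β0 stroke→GY1  (through GY1, causality inverts; strokes same side of GY1)
β2 stroke→J1  (1-jn J1 has f-setter on 0)
β3 stroke→J1  (J1: bond 0 brought flow, rest push out)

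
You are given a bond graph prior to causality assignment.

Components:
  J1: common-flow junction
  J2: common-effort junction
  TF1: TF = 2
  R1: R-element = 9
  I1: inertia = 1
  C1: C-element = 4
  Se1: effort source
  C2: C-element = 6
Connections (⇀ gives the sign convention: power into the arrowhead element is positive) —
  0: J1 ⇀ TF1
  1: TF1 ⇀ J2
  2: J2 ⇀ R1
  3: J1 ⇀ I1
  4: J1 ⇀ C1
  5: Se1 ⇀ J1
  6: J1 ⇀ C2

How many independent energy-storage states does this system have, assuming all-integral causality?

3  (C1, C2, I1 all integral)

bond 5 stroke at J1  (Se1 (Se) sets effort on bond)
bond 3 stroke at I1  (I1: I, integral causality)
bond 0 stroke at J1  (1-jn J1 has f-setter on 3)
bond 4 stroke at J1  (J1 flow already set via bond 3)
bond 6 stroke at J1  (common-f at J1 fixed by 3)
bond 1 stroke at TF1  (TF1: transformer flips bond 0)
bond 2 stroke at J2  (J2: last free bond brings effort in)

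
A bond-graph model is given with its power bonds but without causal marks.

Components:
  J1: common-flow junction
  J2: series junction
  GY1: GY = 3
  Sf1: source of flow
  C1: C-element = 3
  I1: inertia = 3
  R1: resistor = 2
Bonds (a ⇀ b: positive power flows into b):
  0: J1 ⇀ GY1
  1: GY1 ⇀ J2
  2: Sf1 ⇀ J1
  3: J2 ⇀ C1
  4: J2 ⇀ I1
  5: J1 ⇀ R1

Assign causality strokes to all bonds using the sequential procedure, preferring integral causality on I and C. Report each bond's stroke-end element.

bond 0 stroke at J1
bond 1 stroke at J2
bond 2 stroke at Sf1
bond 3 stroke at J2
bond 4 stroke at I1
bond 5 stroke at J1

β2 stroke at Sf1  (Sf1 (Sf) sets flow on bond)
β0 stroke at J1  (J1: bond 2 brought flow, rest push out)
β5 stroke at J1  (J1: bond 2 brought flow, rest push out)
β1 stroke at J2  (GY1: gyrator matches bond 0)
β3 stroke at J2  (C1 integral (e out))
β4 stroke at I1  (only one flow-in slot at J2)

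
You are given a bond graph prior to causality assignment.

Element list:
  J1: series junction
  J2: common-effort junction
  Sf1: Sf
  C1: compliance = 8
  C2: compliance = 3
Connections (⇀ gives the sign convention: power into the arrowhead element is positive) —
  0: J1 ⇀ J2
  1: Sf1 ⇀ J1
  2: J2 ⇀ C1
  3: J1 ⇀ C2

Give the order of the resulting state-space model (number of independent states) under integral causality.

2  (C1, C2 all integral)

#1 stroke at Sf1  (source Sf1 imposes f)
#0 stroke at J1  (1-jn J1 has f-setter on 1)
#3 stroke at J1  (J1: bond 1 brought flow, rest push out)
#2 stroke at J2  (only one effort-in slot at J2)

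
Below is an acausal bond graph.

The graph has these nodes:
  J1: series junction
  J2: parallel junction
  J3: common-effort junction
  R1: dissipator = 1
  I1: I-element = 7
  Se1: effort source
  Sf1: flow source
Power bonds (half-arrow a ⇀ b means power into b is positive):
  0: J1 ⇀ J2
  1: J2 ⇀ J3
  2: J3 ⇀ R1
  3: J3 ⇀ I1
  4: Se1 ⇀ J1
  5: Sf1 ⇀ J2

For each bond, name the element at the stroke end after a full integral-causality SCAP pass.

bond 4 |J1  (Se1 (Se) sets effort on bond)
bond 5 |Sf1  (Sf1 (Sf) sets flow on bond)
bond 0 |J2  (J1 needs exactly one f-in)
bond 1 |J3  (J2 effort already set via bond 0)
bond 2 |R1  (0-jn J3 has e-setter on 1)
bond 3 |I1  (J3: bond 1 brought effort, rest push out)

#0 |J2
#1 |J3
#2 |R1
#3 |I1
#4 |J1
#5 |Sf1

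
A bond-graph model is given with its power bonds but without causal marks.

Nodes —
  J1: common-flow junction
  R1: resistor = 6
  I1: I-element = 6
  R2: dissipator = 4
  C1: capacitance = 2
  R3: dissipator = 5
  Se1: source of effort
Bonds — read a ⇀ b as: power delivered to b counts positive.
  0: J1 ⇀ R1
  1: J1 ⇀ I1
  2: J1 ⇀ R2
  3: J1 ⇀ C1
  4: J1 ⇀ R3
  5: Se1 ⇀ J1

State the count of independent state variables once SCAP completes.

2  (C1, I1 all integral)

#5 |J1  (source Se1 imposes e)
#1 |I1  (I1: I, integral causality)
#0 |J1  (1-jn J1 has f-setter on 1)
#2 |J1  (J1 flow already set via bond 1)
#3 |J1  (J1: bond 1 brought flow, rest push out)
#4 |J1  (1-jn J1 has f-setter on 1)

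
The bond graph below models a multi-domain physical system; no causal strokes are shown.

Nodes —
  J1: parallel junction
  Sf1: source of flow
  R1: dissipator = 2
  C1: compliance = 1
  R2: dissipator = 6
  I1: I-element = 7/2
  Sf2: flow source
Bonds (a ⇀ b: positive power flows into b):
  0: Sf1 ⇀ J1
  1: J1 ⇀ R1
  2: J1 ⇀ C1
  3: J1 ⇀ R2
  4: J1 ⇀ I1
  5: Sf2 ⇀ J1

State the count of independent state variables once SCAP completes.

2  (C1, I1 all integral)

β0 stroke→Sf1  (source Sf1 imposes f)
β5 stroke→Sf2  (Sf2 fixes flow; stroke at Sf2)
β2 stroke→J1  (C1 integral (e out))
β1 stroke→R1  (common-e at J1 fixed by 2)
β3 stroke→R2  (J1: bond 2 brought effort, rest push out)
β4 stroke→I1  (common-e at J1 fixed by 2)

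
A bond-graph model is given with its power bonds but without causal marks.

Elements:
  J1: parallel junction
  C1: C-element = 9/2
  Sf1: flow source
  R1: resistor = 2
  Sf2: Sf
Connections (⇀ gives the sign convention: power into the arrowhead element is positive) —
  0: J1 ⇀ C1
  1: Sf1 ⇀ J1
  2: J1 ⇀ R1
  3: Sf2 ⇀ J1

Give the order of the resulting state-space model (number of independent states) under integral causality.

β1 |Sf1  (Sf1 (Sf) sets flow on bond)
β3 |Sf2  (source Sf2 imposes f)
β0 |J1  (C1 integral (e out))
β2 |R1  (J1 effort already set via bond 0)

1  (C1 all integral)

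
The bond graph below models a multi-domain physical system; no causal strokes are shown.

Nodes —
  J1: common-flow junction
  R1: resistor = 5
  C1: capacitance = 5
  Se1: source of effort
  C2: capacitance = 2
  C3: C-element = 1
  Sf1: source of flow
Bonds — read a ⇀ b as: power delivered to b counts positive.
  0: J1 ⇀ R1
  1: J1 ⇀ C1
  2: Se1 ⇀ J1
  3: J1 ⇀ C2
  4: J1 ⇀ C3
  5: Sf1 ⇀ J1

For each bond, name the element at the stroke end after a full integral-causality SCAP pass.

bond 2 |J1  (Se1: effort source, stroke at far end)
bond 5 |Sf1  (source Sf1 imposes f)
bond 0 |J1  (J1 flow already set via bond 5)
bond 1 |J1  (J1: bond 5 brought flow, rest push out)
bond 3 |J1  (J1 flow already set via bond 5)
bond 4 |J1  (J1: bond 5 brought flow, rest push out)

#0 |J1
#1 |J1
#2 |J1
#3 |J1
#4 |J1
#5 |Sf1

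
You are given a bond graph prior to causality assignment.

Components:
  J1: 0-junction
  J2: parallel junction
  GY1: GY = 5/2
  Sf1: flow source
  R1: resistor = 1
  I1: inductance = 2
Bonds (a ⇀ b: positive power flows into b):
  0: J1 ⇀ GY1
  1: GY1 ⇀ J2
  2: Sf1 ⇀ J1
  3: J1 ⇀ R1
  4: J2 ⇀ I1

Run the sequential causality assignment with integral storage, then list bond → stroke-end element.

β0 stroke at J1
β1 stroke at J2
β2 stroke at Sf1
β3 stroke at R1
β4 stroke at I1

bond 2 stroke at Sf1  (source Sf1 imposes f)
bond 4 stroke at I1  (prefer integral on I1)
bond 1 stroke at J2  (J2 needs exactly one e-in)
bond 0 stroke at J1  (GY GY1: same side as bond 1)
bond 3 stroke at R1  (J1: bond 0 brought effort, rest push out)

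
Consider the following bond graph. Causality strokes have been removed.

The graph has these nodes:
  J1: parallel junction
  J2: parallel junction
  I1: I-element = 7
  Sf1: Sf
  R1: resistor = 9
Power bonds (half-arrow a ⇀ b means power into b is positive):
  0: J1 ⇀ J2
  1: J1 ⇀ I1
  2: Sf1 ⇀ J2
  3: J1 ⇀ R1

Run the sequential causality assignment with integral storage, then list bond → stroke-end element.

#2 stroke at Sf1  (Sf1: flow source, stroke at near end)
#0 stroke at J2  (only one effort-in slot at J2)
#1 stroke at I1  (I1 integral (f out))
#3 stroke at J1  (J1: last free bond brings effort in)

β0 →J2
β1 →I1
β2 →Sf1
β3 →J1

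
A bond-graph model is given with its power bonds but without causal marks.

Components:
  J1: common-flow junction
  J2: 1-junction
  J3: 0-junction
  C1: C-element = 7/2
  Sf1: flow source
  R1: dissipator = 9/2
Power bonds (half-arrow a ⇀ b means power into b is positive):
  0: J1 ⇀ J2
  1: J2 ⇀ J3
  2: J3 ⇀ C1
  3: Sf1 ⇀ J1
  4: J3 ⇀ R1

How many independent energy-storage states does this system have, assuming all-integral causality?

1  (C1 all integral)

bond 3 stroke→Sf1  (Sf1: flow source, stroke at near end)
bond 0 stroke→J1  (common-f at J1 fixed by 3)
bond 1 stroke→J2  (J2 flow already set via bond 0)
bond 2 stroke→J3  (prefer integral on C1)
bond 4 stroke→R1  (common-e at J3 fixed by 2)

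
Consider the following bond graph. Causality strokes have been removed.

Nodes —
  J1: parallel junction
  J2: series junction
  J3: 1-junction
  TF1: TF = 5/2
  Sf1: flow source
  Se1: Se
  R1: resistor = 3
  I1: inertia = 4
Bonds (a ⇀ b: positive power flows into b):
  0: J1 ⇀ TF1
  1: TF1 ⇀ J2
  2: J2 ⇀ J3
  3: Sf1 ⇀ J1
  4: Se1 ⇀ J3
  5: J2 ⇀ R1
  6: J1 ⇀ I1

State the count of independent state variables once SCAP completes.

1  (I1 all integral)

bond 3 stroke at Sf1  (Sf1 fixes flow; stroke at Sf1)
bond 4 stroke at J3  (source Se1 imposes e)
bond 2 stroke at J2  (closing 1-jn rule on J3)
bond 6 stroke at I1  (I1 integral (f out))
bond 0 stroke at J1  (closing 0-jn rule on J1)
bond 1 stroke at TF1  (TF TF1: opposite of bond 0)
bond 5 stroke at J2  (1-jn J2 has f-setter on 1)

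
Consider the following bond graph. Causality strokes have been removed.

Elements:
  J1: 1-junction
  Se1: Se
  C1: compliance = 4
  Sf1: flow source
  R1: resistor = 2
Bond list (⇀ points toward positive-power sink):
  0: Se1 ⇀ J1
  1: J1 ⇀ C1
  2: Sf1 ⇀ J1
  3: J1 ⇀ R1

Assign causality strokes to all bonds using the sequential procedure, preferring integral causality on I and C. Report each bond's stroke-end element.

β0 |J1
β1 |J1
β2 |Sf1
β3 |J1

bond 0 |J1  (source Se1 imposes e)
bond 2 |Sf1  (Sf1 (Sf) sets flow on bond)
bond 1 |J1  (1-jn J1 has f-setter on 2)
bond 3 |J1  (common-f at J1 fixed by 2)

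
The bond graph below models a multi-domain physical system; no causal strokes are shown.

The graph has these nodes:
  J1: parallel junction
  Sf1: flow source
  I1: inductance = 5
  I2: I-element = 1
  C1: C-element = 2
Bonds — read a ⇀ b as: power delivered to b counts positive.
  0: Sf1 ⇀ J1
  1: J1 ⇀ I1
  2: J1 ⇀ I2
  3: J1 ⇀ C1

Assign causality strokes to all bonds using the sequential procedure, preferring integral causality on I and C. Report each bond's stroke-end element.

b0 |Sf1
b1 |I1
b2 |I2
b3 |J1

bond 0 |Sf1  (Sf1 fixes flow; stroke at Sf1)
bond 1 |I1  (prefer integral on I1)
bond 2 |I2  (I2 outputs flow p/I2)
bond 3 |J1  (J1: last free bond brings effort in)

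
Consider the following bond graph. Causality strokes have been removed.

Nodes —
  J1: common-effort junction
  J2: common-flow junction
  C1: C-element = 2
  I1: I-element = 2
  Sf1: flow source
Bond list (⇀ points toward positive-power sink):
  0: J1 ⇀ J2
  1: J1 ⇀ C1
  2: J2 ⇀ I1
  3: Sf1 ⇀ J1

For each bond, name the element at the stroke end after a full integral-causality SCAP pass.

β3 stroke→Sf1  (Sf1: flow source, stroke at near end)
β1 stroke→J1  (C1: C, integral causality)
β0 stroke→J2  (J1 effort already set via bond 1)
β2 stroke→I1  (only one flow-in slot at J2)

b0 stroke→J2
b1 stroke→J1
b2 stroke→I1
b3 stroke→Sf1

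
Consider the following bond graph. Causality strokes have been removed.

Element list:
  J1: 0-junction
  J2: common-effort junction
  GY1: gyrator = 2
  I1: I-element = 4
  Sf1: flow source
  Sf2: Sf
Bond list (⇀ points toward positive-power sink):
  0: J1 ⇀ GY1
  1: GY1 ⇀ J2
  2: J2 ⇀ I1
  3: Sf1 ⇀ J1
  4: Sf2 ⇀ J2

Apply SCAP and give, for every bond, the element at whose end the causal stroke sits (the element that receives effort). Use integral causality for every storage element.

b0 →J1
b1 →J2
b2 →I1
b3 →Sf1
b4 →Sf2

β3 |Sf1  (Sf1 fixes flow; stroke at Sf1)
β4 |Sf2  (source Sf2 imposes f)
β0 |J1  (only one effort-in slot at J1)
β1 |J2  (GY GY1: same side as bond 0)
β2 |I1  (J2: bond 1 brought effort, rest push out)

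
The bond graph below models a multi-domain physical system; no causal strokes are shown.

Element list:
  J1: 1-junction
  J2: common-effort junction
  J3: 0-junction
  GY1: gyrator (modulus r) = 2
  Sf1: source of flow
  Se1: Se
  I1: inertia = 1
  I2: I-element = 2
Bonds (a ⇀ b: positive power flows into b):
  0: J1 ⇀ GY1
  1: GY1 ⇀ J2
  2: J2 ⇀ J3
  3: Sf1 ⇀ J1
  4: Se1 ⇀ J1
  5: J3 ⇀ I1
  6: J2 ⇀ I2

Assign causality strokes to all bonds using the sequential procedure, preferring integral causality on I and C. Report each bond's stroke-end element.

b0 |J1
b1 |J2
b2 |J3
b3 |Sf1
b4 |J1
b5 |I1
b6 |I2

b3 stroke→Sf1  (source Sf1 imposes f)
b4 stroke→J1  (source Se1 imposes e)
b0 stroke→J1  (common-f at J1 fixed by 3)
b1 stroke→J2  (through GY1, causality inverts; strokes same side of GY1)
b2 stroke→J3  (0-jn J2 has e-setter on 1)
b6 stroke→I2  (J2 effort already set via bond 1)
b5 stroke→I1  (common-e at J3 fixed by 2)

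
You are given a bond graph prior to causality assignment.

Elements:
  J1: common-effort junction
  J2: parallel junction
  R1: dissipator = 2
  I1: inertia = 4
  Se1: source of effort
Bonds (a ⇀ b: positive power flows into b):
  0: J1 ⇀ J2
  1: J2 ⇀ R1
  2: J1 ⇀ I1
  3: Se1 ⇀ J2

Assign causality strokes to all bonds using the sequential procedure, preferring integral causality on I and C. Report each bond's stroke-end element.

#3 stroke→J2  (source Se1 imposes e)
#0 stroke→J1  (J2: bond 3 brought effort, rest push out)
#1 stroke→R1  (J2: bond 3 brought effort, rest push out)
#2 stroke→I1  (J1: bond 0 brought effort, rest push out)

b0 |J1
b1 |R1
b2 |I1
b3 |J2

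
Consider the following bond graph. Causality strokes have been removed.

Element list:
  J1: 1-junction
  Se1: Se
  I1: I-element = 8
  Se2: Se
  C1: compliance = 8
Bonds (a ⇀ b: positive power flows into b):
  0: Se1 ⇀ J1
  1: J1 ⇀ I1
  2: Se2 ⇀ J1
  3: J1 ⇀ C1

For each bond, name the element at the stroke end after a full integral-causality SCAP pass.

β0 stroke at J1
β1 stroke at I1
β2 stroke at J1
β3 stroke at J1

b0 stroke at J1  (Se1 fixes effort; stroke away)
b2 stroke at J1  (Se2: effort source, stroke at far end)
b1 stroke at I1  (I1 outputs flow p/I1)
b3 stroke at J1  (1-jn J1 has f-setter on 1)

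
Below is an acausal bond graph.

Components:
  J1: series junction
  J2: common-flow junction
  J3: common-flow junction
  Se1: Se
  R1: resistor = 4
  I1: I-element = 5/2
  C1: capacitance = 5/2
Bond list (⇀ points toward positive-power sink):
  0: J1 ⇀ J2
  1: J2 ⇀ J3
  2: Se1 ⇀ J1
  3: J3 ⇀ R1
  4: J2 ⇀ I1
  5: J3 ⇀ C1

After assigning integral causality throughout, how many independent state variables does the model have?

2  (C1, I1 all integral)

b2 stroke→J1  (Se1: effort source, stroke at far end)
b0 stroke→J2  (only one flow-in slot at J1)
b4 stroke→I1  (I1 outputs flow p/I1)
b1 stroke→J2  (J2: bond 4 brought flow, rest push out)
b3 stroke→J3  (J3 flow already set via bond 1)
b5 stroke→J3  (J3 flow already set via bond 1)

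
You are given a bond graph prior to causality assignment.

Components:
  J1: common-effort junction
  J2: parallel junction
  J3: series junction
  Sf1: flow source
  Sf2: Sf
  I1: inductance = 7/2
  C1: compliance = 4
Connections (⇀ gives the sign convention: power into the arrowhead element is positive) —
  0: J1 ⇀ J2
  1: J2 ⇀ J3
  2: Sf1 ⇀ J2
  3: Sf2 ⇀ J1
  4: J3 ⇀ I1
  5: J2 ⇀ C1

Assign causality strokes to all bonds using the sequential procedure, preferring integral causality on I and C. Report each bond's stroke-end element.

bond 0 |J1
bond 1 |J3
bond 2 |Sf1
bond 3 |Sf2
bond 4 |I1
bond 5 |J2

β2 stroke at Sf1  (source Sf1 imposes f)
β3 stroke at Sf2  (Sf2: flow source, stroke at near end)
β0 stroke at J1  (only one effort-in slot at J1)
β4 stroke at I1  (I1 integral (f out))
β1 stroke at J3  (J3 flow already set via bond 4)
β5 stroke at J2  (closing 0-jn rule on J2)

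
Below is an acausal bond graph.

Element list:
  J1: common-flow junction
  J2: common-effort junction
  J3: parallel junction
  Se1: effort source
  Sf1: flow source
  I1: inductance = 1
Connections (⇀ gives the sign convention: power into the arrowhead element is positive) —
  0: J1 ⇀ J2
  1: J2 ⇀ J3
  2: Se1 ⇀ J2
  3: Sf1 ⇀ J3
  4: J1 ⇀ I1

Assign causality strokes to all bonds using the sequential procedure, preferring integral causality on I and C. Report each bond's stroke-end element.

bond 2 stroke→J2  (Se1 fixes effort; stroke away)
bond 3 stroke→Sf1  (Sf1 (Sf) sets flow on bond)
bond 0 stroke→J1  (J2: bond 2 brought effort, rest push out)
bond 1 stroke→J3  (0-jn J2 has e-setter on 2)
bond 4 stroke→I1  (J1: last free bond brings flow in)

#0 |J1
#1 |J3
#2 |J2
#3 |Sf1
#4 |I1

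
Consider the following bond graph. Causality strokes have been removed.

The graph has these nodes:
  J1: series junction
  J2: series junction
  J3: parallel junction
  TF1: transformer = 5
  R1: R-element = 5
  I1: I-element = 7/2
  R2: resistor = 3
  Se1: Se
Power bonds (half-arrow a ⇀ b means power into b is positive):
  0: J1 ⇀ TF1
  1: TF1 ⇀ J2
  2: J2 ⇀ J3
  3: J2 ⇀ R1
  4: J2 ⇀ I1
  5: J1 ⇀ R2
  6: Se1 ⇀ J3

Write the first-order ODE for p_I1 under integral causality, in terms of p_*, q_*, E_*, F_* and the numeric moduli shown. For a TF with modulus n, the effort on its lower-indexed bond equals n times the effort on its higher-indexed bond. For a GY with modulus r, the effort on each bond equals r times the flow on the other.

dp_I1/dt = -E_Se1 - 256*p_I1/175

#6 →J3  (Se1 (Se) sets effort on bond)
#2 →J2  (common-e at J3 fixed by 6)
#4 →I1  (I1 integral (f out))
#1 →J2  (J2: bond 4 brought flow, rest push out)
#3 →J2  (1-jn J2 has f-setter on 4)
#0 →TF1  (TF1 one-in-one-out from 1)
#5 →J1  (J1 flow already set via bond 0)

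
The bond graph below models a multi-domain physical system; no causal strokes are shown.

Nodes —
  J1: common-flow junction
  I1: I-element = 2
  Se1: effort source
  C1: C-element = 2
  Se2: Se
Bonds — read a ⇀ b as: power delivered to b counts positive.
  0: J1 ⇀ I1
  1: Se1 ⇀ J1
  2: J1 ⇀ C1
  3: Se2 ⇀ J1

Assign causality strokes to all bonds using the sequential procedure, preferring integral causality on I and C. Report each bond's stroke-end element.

b1 stroke at J1  (source Se1 imposes e)
b3 stroke at J1  (Se2 (Se) sets effort on bond)
b0 stroke at I1  (I1: I, integral causality)
b2 stroke at J1  (1-jn J1 has f-setter on 0)

β0 →I1
β1 →J1
β2 →J1
β3 →J1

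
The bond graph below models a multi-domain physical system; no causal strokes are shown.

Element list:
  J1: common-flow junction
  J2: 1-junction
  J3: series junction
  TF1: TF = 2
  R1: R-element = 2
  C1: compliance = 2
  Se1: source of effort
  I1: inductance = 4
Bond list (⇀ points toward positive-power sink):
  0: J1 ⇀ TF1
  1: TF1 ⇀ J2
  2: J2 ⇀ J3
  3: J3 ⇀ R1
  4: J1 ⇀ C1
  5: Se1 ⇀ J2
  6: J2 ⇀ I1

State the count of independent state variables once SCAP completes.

2  (C1, I1 all integral)

#5 →J2  (source Se1 imposes e)
#4 →J1  (C1 integral (e out))
#0 →TF1  (J1 needs exactly one f-in)
#1 →J2  (TF1 one-in-one-out from 0)
#6 →I1  (prefer integral on I1)
#2 →J2  (1-jn J2 has f-setter on 6)
#3 →J3  (J3 flow already set via bond 2)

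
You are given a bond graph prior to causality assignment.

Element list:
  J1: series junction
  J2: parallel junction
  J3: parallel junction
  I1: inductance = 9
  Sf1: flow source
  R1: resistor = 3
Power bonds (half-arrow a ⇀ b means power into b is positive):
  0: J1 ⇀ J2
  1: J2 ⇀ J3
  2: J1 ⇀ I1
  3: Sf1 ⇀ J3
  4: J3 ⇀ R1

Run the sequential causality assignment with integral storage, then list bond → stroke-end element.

b0 stroke at J1
b1 stroke at J2
b2 stroke at I1
b3 stroke at Sf1
b4 stroke at J3

β3 stroke at Sf1  (Sf1 fixes flow; stroke at Sf1)
β2 stroke at I1  (I1: I, integral causality)
β0 stroke at J1  (common-f at J1 fixed by 2)
β1 stroke at J2  (J2: last free bond brings effort in)
β4 stroke at J3  (J3: last free bond brings effort in)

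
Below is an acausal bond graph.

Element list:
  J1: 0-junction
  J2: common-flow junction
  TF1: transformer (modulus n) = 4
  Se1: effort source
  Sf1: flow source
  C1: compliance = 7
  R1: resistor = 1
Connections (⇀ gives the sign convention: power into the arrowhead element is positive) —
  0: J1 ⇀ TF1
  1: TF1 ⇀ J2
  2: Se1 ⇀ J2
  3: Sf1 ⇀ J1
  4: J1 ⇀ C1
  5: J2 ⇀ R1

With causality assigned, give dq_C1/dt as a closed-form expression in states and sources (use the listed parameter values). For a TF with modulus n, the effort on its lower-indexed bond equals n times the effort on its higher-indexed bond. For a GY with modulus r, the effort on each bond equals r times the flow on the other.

b2 |J2  (Se1 (Se) sets effort on bond)
b3 |Sf1  (Sf1 (Sf) sets flow on bond)
b4 |J1  (C1 outputs effort q/C1)
b0 |TF1  (0-jn J1 has e-setter on 4)
b1 |J2  (TF TF1: opposite of bond 0)
b5 |R1  (only one flow-in slot at J2)

dq_C1/dt = -E_Se1/4 + F_Sf1 - q_C1/112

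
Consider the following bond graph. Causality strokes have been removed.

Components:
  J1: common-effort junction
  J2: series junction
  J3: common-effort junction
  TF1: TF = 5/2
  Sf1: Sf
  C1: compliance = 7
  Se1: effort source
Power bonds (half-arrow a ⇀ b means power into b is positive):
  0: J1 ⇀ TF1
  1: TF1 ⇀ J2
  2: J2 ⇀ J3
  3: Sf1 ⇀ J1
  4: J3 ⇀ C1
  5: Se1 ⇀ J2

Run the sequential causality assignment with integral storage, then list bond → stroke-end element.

#3 stroke at Sf1  (Sf1 (Sf) sets flow on bond)
#5 stroke at J2  (Se1: effort source, stroke at far end)
#0 stroke at J1  (only one effort-in slot at J1)
#1 stroke at TF1  (TF1 one-in-one-out from 0)
#2 stroke at J2  (J2: bond 1 brought flow, rest push out)
#4 stroke at J3  (only one effort-in slot at J3)

#0 |J1
#1 |TF1
#2 |J2
#3 |Sf1
#4 |J3
#5 |J2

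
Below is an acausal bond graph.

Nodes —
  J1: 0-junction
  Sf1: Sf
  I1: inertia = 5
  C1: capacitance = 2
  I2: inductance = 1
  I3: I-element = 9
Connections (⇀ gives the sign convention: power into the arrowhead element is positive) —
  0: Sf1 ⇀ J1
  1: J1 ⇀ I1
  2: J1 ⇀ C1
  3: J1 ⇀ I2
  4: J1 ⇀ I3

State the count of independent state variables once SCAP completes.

β0 →Sf1  (Sf1: flow source, stroke at near end)
β1 →I1  (I1 integral (f out))
β2 →J1  (C1: C, integral causality)
β3 →I2  (J1: bond 2 brought effort, rest push out)
β4 →I3  (J1 effort already set via bond 2)

4  (C1, I1, I2, I3 all integral)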